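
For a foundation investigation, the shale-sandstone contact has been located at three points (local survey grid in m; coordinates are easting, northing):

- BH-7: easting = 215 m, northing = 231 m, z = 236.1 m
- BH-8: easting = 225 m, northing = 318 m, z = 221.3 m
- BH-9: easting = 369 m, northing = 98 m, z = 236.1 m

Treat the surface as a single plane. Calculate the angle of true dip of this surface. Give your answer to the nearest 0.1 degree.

11.6°

Let the plane be z = a·easting + b·northing + c.
BH-8−BH-7: 10a + 87b = −14.8;  BH-9−BH-7: 154a − 133b = 0.
Solving gives a = −0.13365, b = −0.15475.
Gradient magnitude |∇z| = √(a² + b²) = √(0.01786 + 0.02395) = 0.20448.
True dip = arctan(0.20448) = 11.6°, dipping toward NE (azimuth ≈ 041°).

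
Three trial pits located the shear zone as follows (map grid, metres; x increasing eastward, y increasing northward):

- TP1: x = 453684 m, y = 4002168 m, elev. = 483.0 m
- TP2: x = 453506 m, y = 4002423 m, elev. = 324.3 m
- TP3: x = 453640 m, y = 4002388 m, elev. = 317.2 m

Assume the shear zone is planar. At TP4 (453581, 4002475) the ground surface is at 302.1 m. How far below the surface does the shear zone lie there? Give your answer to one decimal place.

Let the plane be z = a·x + b·y + c.
TP2−TP1: −178a + 255b = −158.7;  TP3−TP1: −44a + 220b = −165.8.
Solving gives a = −0.263600573, b = −0.806356478.
Then c = 483 − a·453684 − b·4002168 = 3347248.46.
At (453581, 4002475): z_contact = −119564.21 − 3227421.64 + 3347248.46 = 262.60 m.
Depth below ground = 302.1 − 262.60 = 39.5 m.

39.5 m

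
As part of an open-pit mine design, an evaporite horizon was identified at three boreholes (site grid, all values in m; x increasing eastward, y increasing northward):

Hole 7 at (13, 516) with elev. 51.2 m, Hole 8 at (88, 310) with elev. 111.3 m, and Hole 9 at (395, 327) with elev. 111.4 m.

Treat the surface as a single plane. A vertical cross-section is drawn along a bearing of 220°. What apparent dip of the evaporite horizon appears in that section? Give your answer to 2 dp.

11.78°

Two edge vectors: Hole 7→Hole 8 = (75, -206, 60.1), Hole 7→Hole 9 = (382, -189, 60.2).
Normal n = (Hole 7→Hole 8) × (Hole 7→Hole 9) = (-1042.3, 18443.2, 64517).
So ∂z/∂x = −n_x/n_z = 0.01616 and ∂z/∂y = −n_y/n_z = −0.28587.
Unit vector along 220° is (sin 220°, cos 220°) = (-0.6428, -0.7660).
Slope in that direction = a·(-0.6428) + b·(-0.7660) = 0.20860.
Apparent dip = arctan|0.20860| = 11.78° (true dip is 16.0°, so apparent ≤ true as expected).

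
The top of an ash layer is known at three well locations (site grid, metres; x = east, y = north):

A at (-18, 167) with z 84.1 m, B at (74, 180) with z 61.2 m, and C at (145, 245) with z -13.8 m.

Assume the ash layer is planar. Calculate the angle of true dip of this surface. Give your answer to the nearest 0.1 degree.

46.3°

Let the plane be z = a·x + b·y + c.
B−A: 92a + 13b = −22.9;  C−A: 163a + 78b = −97.9.
Solving gives a = −0.10154, b = −1.04293.
Gradient magnitude |∇z| = √(a² + b²) = √(0.01031 + 1.08770) = 1.04786.
True dip = arctan(1.04786) = 46.3°, dipping toward N (azimuth ≈ 006°).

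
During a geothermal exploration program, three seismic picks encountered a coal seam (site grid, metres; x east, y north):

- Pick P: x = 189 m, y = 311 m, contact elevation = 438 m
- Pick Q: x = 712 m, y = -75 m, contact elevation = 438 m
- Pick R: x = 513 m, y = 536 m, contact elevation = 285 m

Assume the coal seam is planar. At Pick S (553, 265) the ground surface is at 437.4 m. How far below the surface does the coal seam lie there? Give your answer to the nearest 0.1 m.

Two edge vectors: Pick P→Pick Q = (523, -386, 0), Pick P→Pick R = (324, 225, -153).
Normal n = (Pick P→Pick Q) × (Pick P→Pick R) = (59058, 80019, 242739).
So ∂z/∂x = −n_x/n_z = −0.24330 and ∂z/∂y = −n_y/n_z = −0.32965.
Intercept c from Pick P: 438 + 45.98 + 102.52 = 586.50.
At (553, 265): z_contact = −134.54 − 87.36 + 586.50 = 364.60 m.
Depth below ground = 437.4 − 364.60 = 72.8 m.

72.8 m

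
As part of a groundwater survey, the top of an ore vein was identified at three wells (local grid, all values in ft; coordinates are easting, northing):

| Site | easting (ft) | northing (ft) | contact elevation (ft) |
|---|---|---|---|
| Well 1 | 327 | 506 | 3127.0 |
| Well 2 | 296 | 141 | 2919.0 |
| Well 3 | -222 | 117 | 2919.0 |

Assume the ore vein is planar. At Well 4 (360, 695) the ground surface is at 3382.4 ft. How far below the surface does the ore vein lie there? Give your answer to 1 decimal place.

Two edge vectors: Well 1→Well 2 = (-31, -365, -208), Well 1→Well 3 = (-549, -389, -208).
Normal n = (Well 1→Well 2) × (Well 1→Well 3) = (-4992, 107744, -188326).
So ∂z/∂easting = −n_x/n_z = −0.02651 and ∂z/∂northing = −n_y/n_z = 0.57211.
Intercept c from Well 1: 3127 + 8.67 − 289.49 = 2846.18.
At (360, 695): z_contact = −9.54 + 397.62 + 2846.18 = 3234.25 ft.
Depth below ground = 3382.4 − 3234.25 = 148.1 ft.

148.1 ft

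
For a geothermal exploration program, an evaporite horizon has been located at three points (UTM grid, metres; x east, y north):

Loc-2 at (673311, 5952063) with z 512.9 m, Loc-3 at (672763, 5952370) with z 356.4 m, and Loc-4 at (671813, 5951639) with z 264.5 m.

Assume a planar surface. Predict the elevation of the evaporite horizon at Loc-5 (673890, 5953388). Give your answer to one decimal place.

444.0 m

Let the plane be z = a·x + b·y + c.
Loc-3−Loc-2: −548a + 307b = −156.5;  Loc-4−Loc-2: −1498a − 424b = −248.4.
Solving gives a = 0.206019895, b = −0.142023119.
Then c = 512.9 − a·673311 − b·5952063 = 707127.99.
At (673890, 5953388): z = 138834.7 − 845518.7 + 707127.99 = 444.0 m.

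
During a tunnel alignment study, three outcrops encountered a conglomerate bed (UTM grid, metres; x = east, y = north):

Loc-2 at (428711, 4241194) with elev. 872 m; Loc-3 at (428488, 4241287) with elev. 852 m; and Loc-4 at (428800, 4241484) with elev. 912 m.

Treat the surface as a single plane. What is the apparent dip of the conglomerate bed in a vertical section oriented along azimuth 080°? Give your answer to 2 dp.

8.28°

Two edge vectors: Loc-2→Loc-3 = (-223, 93, -20), Loc-2→Loc-4 = (89, 290, 40).
Normal n = (Loc-2→Loc-3) × (Loc-2→Loc-4) = (9520, 7140, -72947).
So ∂z/∂x = −n_x/n_z = 0.13051 and ∂z/∂y = −n_y/n_z = 0.09788.
Unit vector along 080° is (sin 80°, cos 80°) = (0.9848, 0.1736).
Slope in that direction = a·(0.9848) + b·(0.1736) = 0.14552.
Apparent dip = arctan|0.14552| = 8.28° (true dip is 9.3°, so apparent ≤ true as expected).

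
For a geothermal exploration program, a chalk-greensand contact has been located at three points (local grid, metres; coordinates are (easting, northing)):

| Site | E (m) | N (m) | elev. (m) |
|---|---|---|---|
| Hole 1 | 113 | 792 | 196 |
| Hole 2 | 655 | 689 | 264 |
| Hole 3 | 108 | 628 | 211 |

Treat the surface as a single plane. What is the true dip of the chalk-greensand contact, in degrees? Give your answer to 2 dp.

8.15°

Two edge vectors: Hole 1→Hole 2 = (542, -103, 68), Hole 1→Hole 3 = (-5, -164, 15).
Normal n = (Hole 1→Hole 2) × (Hole 1→Hole 3) = (9607, -8470, -89403).
So ∂z/∂E = −n_x/n_z = 0.10746 and ∂z/∂N = −n_y/n_z = −0.09474.
Gradient magnitude |∇z| = √(a² + b²) = √(0.01155 + 0.00898) = 0.14326.
True dip = arctan(0.14326) = 8.15°, dipping toward NW (azimuth ≈ 311°).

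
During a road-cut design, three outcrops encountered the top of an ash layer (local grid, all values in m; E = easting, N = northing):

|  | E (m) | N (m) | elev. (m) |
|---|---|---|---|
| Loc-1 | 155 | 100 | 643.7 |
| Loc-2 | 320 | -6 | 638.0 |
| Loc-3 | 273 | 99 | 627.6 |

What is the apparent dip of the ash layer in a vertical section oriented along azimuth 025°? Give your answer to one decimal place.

11.5°

Let the plane be z = a·E + b·N + c.
Loc-2−Loc-1: 165a − 106b = −5.7;  Loc-3−Loc-1: 118a − 1b = −16.1.
Solving gives a = −0.13780, b = −0.16073.
Unit vector along 025° is (sin 25°, cos 25°) = (0.4226, 0.9063).
Slope in that direction = a·(0.4226) + b·(0.9063) = −0.20391.
Apparent dip = arctan|0.20391| = 11.5° (true dip is 12.0°, so apparent ≤ true as expected).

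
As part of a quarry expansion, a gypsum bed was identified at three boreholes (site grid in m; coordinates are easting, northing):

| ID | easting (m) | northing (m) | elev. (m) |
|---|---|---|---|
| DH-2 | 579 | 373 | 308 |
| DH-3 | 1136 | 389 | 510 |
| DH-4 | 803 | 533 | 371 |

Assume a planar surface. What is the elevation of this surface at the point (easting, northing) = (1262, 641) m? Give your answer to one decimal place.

526.2 m

Let the plane be z = a·easting + b·northing + c.
DH-3−DH-2: 557a + 16b = 202;  DH-4−DH-2: 224a + 160b = 63.
Solving gives a = 0.366068, b = −0.118745.
Then c = 308 − a·579 − b·373 = 140.34.
At (1262, 641): z = 462.0 − 76.1 + 140.34 = 526.2 m.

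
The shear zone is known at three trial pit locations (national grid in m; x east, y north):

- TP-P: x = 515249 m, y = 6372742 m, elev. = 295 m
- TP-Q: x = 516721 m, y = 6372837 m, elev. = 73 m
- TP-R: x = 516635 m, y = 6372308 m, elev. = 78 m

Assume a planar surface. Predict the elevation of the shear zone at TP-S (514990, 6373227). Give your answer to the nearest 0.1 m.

Let the plane be z = a·x + b·y + c.
TP-Q−TP-P: 1472a + 95b = −222;  TP-R−TP-P: 1386a − 434b = −217.
Solving gives a = −0.151797881, b = 0.015226121.
Then c = 295 − a·515249 − b·6372742 = −18523.43.
At (514990, 6373227): z = −78174.4 + 97039.5 − 18523.43 = 341.7 m.

341.7 m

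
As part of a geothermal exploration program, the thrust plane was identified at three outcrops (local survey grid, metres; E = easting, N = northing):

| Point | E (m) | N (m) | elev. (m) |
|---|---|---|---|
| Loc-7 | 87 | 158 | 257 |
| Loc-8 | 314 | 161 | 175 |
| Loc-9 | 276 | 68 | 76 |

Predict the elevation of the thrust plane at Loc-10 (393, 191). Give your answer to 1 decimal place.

181.8 m

Two edge vectors: Loc-7→Loc-8 = (227, 3, -82), Loc-7→Loc-9 = (189, -90, -181).
Normal n = (Loc-7→Loc-8) × (Loc-7→Loc-9) = (-7923, 25589, -20997).
So ∂z/∂E = −n_x/n_z = −0.37734 and ∂z/∂N = −n_y/n_z = 1.21870.
Intercept c from Loc-7: 257 + 32.83 − 192.55 = 97.27.
At (393, 191): z = −148.3 + 232.8 + 97.27 = 181.8 m.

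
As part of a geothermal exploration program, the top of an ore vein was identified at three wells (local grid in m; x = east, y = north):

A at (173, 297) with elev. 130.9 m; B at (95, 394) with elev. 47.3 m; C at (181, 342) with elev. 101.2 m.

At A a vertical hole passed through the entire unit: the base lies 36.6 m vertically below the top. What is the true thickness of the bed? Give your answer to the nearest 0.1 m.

29.6 m

Two edge vectors: A→B = (-78, 97, -83.6), A→C = (8, 45, -29.7).
Normal n = (A→B) × (A→C) = (881.1, -2985.4, -4286).
So ∂z/∂x = −n_x/n_z = 0.20558 and ∂z/∂y = −n_y/n_z = −0.69655.
|∇z| = √(a²+b²) = 0.72625, so dip δ = arctan(0.72625) = 35.99°.
True thickness = vertical thickness × cos δ = 36.6 × cos 35.99° = 29.6 m.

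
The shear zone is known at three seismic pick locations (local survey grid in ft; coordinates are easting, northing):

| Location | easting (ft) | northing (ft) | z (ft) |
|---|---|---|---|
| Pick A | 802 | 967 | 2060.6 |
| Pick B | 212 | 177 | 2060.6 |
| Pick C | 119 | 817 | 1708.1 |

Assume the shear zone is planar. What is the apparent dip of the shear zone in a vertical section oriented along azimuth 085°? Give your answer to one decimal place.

29.9°

Two edge vectors: Pick A→Pick B = (-590, -790, 0), Pick A→Pick C = (-683, -150, -352.5).
Normal n = (Pick A→Pick B) × (Pick A→Pick C) = (278475, -207975, -451070).
So ∂z/∂easting = −n_x/n_z = 0.61737 and ∂z/∂northing = −n_y/n_z = −0.46107.
Unit vector along 085° is (sin 85°, cos 85°) = (0.9962, 0.0872).
Slope in that direction = a·(0.9962) + b·(0.0872) = 0.57483.
Apparent dip = arctan|0.57483| = 29.9° (true dip is 37.6°, so apparent ≤ true as expected).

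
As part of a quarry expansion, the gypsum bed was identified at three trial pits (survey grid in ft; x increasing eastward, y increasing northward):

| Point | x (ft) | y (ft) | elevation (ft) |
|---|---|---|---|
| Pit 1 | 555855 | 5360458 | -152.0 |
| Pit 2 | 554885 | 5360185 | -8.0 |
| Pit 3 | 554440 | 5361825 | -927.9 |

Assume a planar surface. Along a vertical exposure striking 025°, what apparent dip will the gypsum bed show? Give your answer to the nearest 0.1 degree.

26.7°

Two edge vectors: Pit 1→Pit 2 = (-970, -273, 144), Pit 1→Pit 3 = (-1415, 1367, -775.9).
Normal n = (Pit 1→Pit 2) × (Pit 1→Pit 3) = (14972.7, -956383, -1712285).
So ∂z/∂x = −n_x/n_z = 0.00874 and ∂z/∂y = −n_y/n_z = −0.55854.
Unit vector along 025° is (sin 25°, cos 25°) = (0.4226, 0.9063).
Slope in that direction = a·(0.4226) + b·(0.9063) = −0.50252.
Apparent dip = arctan|0.50252| = 26.7° (true dip is 29.2°, so apparent ≤ true as expected).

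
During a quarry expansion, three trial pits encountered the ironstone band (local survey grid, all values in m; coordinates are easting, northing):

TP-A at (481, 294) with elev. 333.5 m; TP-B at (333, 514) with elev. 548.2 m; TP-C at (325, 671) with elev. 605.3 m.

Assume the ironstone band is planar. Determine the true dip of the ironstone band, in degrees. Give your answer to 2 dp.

45.94°

Let the plane be z = a·easting + b·northing + c.
TP-B−TP-A: −148a + 220b = 214.7;  TP-C−TP-A: −156a + 377b = 271.8.
Solving gives a = −0.98463, b = 0.31352.
Gradient magnitude |∇z| = √(a² + b²) = √(0.96949 + 0.09830) = 1.03334.
True dip = arctan(1.03334) = 45.94°, dipping toward ESE (azimuth ≈ 108°).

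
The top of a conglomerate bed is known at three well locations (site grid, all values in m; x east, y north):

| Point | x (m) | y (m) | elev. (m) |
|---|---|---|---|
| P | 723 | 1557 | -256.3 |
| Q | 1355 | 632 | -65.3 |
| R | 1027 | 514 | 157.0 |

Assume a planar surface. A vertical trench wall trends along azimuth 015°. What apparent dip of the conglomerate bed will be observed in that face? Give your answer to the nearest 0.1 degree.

32.8°

Two edge vectors: P→Q = (632, -925, 191), P→R = (304, -1043, 413.3).
Normal n = (P→Q) × (P→R) = (-183089.5, -203141.6, -377976).
So ∂z/∂x = −n_x/n_z = −0.48439 and ∂z/∂y = −n_y/n_z = −0.53745.
Unit vector along 015° is (sin 15°, cos 15°) = (0.2588, 0.9659).
Slope in that direction = a·(0.2588) + b·(0.9659) = −0.64450.
Apparent dip = arctan|0.64450| = 32.8° (true dip is 35.9°, so apparent ≤ true as expected).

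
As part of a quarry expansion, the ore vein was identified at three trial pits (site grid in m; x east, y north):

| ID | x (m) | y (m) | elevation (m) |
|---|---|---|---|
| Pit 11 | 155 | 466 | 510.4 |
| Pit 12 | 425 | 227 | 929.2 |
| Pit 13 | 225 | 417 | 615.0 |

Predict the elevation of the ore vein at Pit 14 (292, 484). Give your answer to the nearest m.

Two edge vectors: Pit 11→Pit 12 = (270, -239, 418.8), Pit 11→Pit 13 = (70, -49, 104.6).
Normal n = (Pit 11→Pit 12) × (Pit 11→Pit 13) = (-4478.2, 1074, 3500).
So ∂z/∂x = −n_x/n_z = 1.27949 and ∂z/∂y = −n_y/n_z = −0.30686.
Intercept c from Pit 11: 510.4 − 198.32 + 143.00 = 455.08.
At (292, 484): z = 373.6 − 148.5 + 455.08 = 680.2 m.

680 m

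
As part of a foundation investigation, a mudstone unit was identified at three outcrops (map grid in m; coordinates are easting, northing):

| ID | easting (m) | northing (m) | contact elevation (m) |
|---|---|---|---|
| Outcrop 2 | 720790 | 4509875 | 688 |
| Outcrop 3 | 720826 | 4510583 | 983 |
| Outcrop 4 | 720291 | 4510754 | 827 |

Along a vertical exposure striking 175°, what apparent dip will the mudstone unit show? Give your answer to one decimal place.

19.7°

Let the plane be z = a·easting + b·northing + c.
Outcrop 3−Outcrop 2: 36a + 708b = 295;  Outcrop 4−Outcrop 2: −499a + 879b = 139.
Solving gives a = 0.41797, b = 0.39541.
Unit vector along 175° is (sin 175°, cos 175°) = (0.0872, -0.9962).
Slope in that direction = a·(0.0872) + b·(-0.9962) = −0.35748.
Apparent dip = arctan|0.35748| = 19.7° (true dip is 29.9°, so apparent ≤ true as expected).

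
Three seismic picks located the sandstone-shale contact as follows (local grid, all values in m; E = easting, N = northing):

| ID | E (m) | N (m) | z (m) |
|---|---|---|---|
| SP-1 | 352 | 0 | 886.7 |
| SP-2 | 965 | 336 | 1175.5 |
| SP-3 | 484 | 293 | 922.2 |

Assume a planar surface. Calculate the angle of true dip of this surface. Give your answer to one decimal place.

28.8°

Let the plane be z = a·E + b·N + c.
SP-2−SP-1: 613a + 336b = 288.8;  SP-3−SP-1: 132a + 293b = 35.5.
Solving gives a = 0.53742, b = −0.12096.
Gradient magnitude |∇z| = √(a² + b²) = √(0.28882 + 0.01463) = 0.55087.
True dip = arctan(0.55087) = 28.8°, dipping toward WNW (azimuth ≈ 283°).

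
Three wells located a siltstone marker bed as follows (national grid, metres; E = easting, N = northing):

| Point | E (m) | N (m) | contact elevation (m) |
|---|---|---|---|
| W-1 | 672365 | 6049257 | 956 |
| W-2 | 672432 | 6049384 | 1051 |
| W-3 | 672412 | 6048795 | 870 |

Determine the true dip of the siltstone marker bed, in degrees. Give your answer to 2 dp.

Two edge vectors: W-1→W-2 = (67, 127, 95), W-1→W-3 = (47, -462, -86).
Normal n = (W-1→W-2) × (W-1→W-3) = (32968, 10227, -36923).
So ∂z/∂E = −n_x/n_z = 0.89289 and ∂z/∂N = −n_y/n_z = 0.27698.
Gradient magnitude |∇z| = √(a² + b²) = √(0.79724 + 0.07672) = 0.93486.
True dip = arctan(0.93486) = 43.07°, dipping toward WSW (azimuth ≈ 253°).

43.07°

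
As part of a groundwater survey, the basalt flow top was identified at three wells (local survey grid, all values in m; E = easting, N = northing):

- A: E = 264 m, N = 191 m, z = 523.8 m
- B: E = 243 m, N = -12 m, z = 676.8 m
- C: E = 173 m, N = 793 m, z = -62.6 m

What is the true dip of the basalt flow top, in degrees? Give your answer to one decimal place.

50.4°

Two edge vectors: A→B = (-21, -203, 153), A→C = (-91, 602, -586.4).
Normal n = (A→B) × (A→C) = (26933.2, -26237.4, -31115).
So ∂z/∂E = −n_x/n_z = 0.86560 and ∂z/∂N = −n_y/n_z = −0.84324.
Gradient magnitude |∇z| = √(a² + b²) = √(0.74927 + 0.71105) = 1.20844.
True dip = arctan(1.20844) = 50.4°, dipping toward NW (azimuth ≈ 314°).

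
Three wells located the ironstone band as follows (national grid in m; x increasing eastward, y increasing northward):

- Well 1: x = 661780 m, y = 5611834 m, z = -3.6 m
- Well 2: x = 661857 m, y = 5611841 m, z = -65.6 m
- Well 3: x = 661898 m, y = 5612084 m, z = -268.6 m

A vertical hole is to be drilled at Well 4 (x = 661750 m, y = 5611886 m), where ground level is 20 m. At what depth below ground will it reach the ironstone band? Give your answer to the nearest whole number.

38 m

Let the plane be z = a·x + b·y + c.
Well 2−Well 1: 77a + 7b = −62;  Well 3−Well 1: 118a + 250b = −265.
Solving gives a = −0.74061007, b = −0.71043205.
Then c = -3.6 − a·661780 − b·5611834 = 4476944.04.
At (661750, 5611886): z_contact = −490098.7 − 3986863.6 + 4476944.04 = -18.3 m.
Depth below ground = 20 − (-18.3) = 38 m.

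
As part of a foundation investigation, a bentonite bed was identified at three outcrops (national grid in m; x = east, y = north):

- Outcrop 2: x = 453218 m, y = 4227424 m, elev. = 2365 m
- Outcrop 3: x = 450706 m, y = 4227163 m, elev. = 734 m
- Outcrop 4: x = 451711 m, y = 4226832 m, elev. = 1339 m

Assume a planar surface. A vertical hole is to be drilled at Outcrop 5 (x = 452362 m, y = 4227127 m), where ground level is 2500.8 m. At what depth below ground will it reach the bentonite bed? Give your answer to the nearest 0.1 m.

Let the plane be z = a·x + b·y + c.
Outcrop 3−Outcrop 2: −2512a − 261b = −1631;  Outcrop 4−Outcrop 2: −1507a − 592b = −1026.
Solving gives a = 0.637941738, b = 0.109158448.
Then c = 2365 − a·453218 − b·4227424 = −748220.72.
At (452362, 4227127): z_contact = 288580.60 + 461426.62 − 748220.72 = 1786.50 m.
Depth below ground = 2500.8 − 1786.50 = 714.3 m.

714.3 m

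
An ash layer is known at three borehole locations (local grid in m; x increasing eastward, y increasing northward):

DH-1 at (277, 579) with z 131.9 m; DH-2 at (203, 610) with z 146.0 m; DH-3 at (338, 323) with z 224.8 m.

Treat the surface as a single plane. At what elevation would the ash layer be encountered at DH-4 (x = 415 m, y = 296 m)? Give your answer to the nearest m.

208 m

Two edge vectors: DH-1→DH-2 = (-74, 31, 14.1), DH-1→DH-3 = (61, -256, 92.9).
Normal n = (DH-1→DH-2) × (DH-1→DH-3) = (6489.5, 7734.7, 17053).
So ∂z/∂x = −n_x/n_z = −0.38055 and ∂z/∂y = −n_y/n_z = −0.45357.
Intercept c from DH-1: 131.9 + 105.41 + 262.62 = 499.93.
At (415, 296): z = −157.9 − 134.3 + 499.93 = 207.7 m.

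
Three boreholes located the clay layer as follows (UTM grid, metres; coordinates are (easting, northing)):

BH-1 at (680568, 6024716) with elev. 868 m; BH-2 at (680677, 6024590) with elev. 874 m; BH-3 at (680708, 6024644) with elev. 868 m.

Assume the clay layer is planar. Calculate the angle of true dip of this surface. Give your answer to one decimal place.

5.5°

Let the plane be z = a·E + b·N + c.
BH-2−BH-1: 109a − 126b = 6;  BH-3−BH-1: 140a − 72b = 0.
Solving gives a = −0.04412, b = −0.08578.
Gradient magnitude |∇z| = √(a² + b²) = √(0.00195 + 0.00736) = 0.09646.
True dip = arctan(0.09646) = 5.5°, dipping toward NNE (azimuth ≈ 027°).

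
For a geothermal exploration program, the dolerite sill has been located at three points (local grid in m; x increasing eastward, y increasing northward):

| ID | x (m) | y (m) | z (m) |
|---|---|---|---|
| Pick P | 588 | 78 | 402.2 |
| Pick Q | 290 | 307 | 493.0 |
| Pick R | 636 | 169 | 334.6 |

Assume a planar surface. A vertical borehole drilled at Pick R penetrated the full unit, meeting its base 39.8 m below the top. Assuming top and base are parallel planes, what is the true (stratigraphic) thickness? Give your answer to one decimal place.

Let the plane be z = a·x + b·y + c.
Pick Q−Pick P: −298a + 229b = 90.8;  Pick R−Pick P: 48a + 91b = −67.6.
Solving gives a = −0.62302, b = −0.41423.
|∇z| = √(a²+b²) = 0.74816, so dip δ = arctan(0.74816) = 36.80°.
True thickness = vertical thickness × cos δ = 39.8 × cos 36.80° = 31.9 m.

31.9 m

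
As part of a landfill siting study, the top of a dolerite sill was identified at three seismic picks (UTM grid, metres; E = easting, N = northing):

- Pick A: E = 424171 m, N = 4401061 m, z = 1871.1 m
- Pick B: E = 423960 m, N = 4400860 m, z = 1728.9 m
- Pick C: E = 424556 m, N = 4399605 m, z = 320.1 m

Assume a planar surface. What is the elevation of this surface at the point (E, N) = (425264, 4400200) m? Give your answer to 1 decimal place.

718.3 m

Let the plane be z = a·E + b·N + c.
Pick B−Pick A: −211a − 201b = −142.2;  Pick C−Pick A: 385a − 1456b = −1551.
Solving gives a = −0.272250462, b = 0.993257948.
Then c = 1871.1 − a·424171 − b·4401061 = −4254036.97.
At (425264, 4400200): z = −115778.3 + 4370533.6 − 4254036.97 = 718.3 m.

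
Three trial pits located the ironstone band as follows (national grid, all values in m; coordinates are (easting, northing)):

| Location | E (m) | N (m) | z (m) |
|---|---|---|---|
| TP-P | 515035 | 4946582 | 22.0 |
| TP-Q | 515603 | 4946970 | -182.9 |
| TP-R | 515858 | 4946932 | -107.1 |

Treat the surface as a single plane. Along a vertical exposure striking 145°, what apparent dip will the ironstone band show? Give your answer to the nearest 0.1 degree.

Two edge vectors: TP-P→TP-Q = (568, 388, -204.9), TP-P→TP-R = (823, 350, -129.1).
Normal n = (TP-P→TP-Q) × (TP-P→TP-R) = (21624.2, -95303.9, -120524).
So ∂z/∂E = −n_x/n_z = 0.17942 and ∂z/∂N = −n_y/n_z = −0.79075.
Unit vector along 145° is (sin 145°, cos 145°) = (0.5736, -0.8192).
Slope in that direction = a·(0.5736) + b·(-0.8192) = 0.75065.
Apparent dip = arctan|0.75065| = 36.9° (true dip is 39.0°, so apparent ≤ true as expected).

36.9°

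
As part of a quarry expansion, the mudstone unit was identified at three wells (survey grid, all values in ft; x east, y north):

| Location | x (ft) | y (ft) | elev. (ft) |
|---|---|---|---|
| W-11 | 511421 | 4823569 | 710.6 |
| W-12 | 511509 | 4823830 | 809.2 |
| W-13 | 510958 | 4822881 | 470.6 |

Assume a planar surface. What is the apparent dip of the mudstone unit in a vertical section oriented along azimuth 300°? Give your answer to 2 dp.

Let the plane be z = a·x + b·y + c.
W-12−W-11: 88a + 261b = 98.6;  W-13−W-11: −463a − 688b = −240.
Solving gives a = −0.08618, b = 0.40684.
Unit vector along 300° is (sin 300°, cos 300°) = (-0.8660, 0.5000).
Slope in that direction = a·(-0.8660) + b·(0.5000) = 0.27806.
Apparent dip = arctan|0.27806| = 15.54° (true dip is 22.6°, so apparent ≤ true as expected).

15.54°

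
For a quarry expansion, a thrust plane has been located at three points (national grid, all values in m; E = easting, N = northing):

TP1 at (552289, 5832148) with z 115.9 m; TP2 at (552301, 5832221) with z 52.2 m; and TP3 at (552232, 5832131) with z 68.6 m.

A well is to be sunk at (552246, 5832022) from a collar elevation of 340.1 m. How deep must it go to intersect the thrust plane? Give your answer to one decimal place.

Two edge vectors: TP1→TP2 = (12, 73, -63.7), TP1→TP3 = (-57, -17, -47.3).
Normal n = (TP1→TP2) × (TP1→TP3) = (-4535.8, 4198.5, 3957).
So ∂z/∂E = −n_x/n_z = 1.146272429 and ∂z/∂N = −n_y/n_z = −1.061031084.
Intercept c from TP1: 115.9 − 633073.65 + 6188090.32 = 5555132.56.
At (552246, 5832022): z_contact = 633024.36 − 6187956.63 + 5555132.56 = 200.30 m.
Depth below ground = 340.1 − 200.30 = 139.8 m.

139.8 m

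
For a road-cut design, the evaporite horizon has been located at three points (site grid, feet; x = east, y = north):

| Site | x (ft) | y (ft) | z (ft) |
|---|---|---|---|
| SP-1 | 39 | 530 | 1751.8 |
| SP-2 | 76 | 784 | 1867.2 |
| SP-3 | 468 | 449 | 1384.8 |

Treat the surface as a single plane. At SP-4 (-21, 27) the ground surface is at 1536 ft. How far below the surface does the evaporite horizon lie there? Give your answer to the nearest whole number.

23 ft

Let the plane be z = a·x + b·y + c.
SP-2−SP-1: 37a + 254b = 115.4;  SP-3−SP-1: 429a − 81b = −367.
Solving gives a = −0.74909, b = 0.56345.
Then c = 1751.8 − a·39 − b·530 = 1482.39.
At (-21, 27): z_contact = 15.7 + 15.2 + 1482.39 = 1513.3 ft.
Depth below ground = 1536 − 1513.3 = 23 ft.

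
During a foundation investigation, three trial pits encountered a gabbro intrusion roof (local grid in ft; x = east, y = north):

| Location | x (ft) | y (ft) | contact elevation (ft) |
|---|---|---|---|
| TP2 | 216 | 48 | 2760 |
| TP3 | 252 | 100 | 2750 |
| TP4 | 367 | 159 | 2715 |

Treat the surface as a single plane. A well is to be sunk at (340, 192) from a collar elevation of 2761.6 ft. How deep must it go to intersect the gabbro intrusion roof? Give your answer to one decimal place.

37.0 ft

Let the plane be z = a·x + b·y + c.
TP3−TP2: 36a + 52b = −10;  TP4−TP2: 151a + 111b = −45.
Solving gives a = −0.31898, b = 0.02853.
Then c = 2760 − a·216 − b·48 = 2827.53.
At (340, 192): z_contact = −108.45 + 5.48 + 2827.53 = 2724.55 ft.
Depth below ground = 2761.6 − 2724.55 = 37.0 ft.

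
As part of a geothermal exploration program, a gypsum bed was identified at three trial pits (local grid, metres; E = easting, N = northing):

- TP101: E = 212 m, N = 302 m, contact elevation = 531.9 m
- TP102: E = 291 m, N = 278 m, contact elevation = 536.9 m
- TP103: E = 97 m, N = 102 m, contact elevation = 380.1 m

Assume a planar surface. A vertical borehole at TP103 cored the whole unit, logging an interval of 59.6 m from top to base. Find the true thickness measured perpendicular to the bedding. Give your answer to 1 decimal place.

49.6 m

Two edge vectors: TP101→TP102 = (79, -24, 5), TP101→TP103 = (-115, -200, -151.8).
Normal n = (TP101→TP102) × (TP101→TP103) = (4643.2, 11417.2, -18560).
So ∂z/∂E = −n_x/n_z = 0.25017 and ∂z/∂N = −n_y/n_z = 0.61515.
|∇z| = √(a²+b²) = 0.66408, so dip δ = arctan(0.66408) = 33.59°.
True thickness = vertical thickness × cos δ = 59.6 × cos 33.59° = 49.6 m.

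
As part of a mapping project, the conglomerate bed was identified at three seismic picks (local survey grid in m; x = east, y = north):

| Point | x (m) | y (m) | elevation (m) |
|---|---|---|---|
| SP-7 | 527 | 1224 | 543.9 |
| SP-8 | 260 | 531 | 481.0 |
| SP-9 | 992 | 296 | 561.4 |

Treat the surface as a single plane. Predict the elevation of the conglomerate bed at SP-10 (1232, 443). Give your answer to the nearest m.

Two edge vectors: SP-7→SP-8 = (-267, -693, -62.9), SP-7→SP-9 = (465, -928, 17.5).
Normal n = (SP-7→SP-8) × (SP-7→SP-9) = (-70498.7, -24576, 570021).
So ∂z/∂x = −n_x/n_z = 0.12368 and ∂z/∂y = −n_y/n_z = 0.04311.
Intercept c from SP-7: 543.9 − 65.18 − 52.77 = 425.95.
At (1232, 443): z = 152.4 + 19.1 + 425.95 = 597.4 m.

597 m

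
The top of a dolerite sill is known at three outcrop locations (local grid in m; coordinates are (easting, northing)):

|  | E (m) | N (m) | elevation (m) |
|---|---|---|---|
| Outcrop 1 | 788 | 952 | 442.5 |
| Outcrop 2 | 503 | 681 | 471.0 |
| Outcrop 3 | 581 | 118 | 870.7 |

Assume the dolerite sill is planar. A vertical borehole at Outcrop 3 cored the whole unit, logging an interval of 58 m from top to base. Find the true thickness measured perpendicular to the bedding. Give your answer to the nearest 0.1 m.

Two edge vectors: Outcrop 1→Outcrop 2 = (-285, -271, 28.5), Outcrop 1→Outcrop 3 = (-207, -834, 428.2).
Normal n = (Outcrop 1→Outcrop 2) × (Outcrop 1→Outcrop 3) = (-92273.2, 116137.5, 181593).
So ∂z/∂E = −n_x/n_z = 0.50813 and ∂z/∂N = −n_y/n_z = −0.63955.
|∇z| = √(a²+b²) = 0.81684, so dip δ = arctan(0.81684) = 39.24°.
True thickness = vertical thickness × cos δ = 58 × cos 39.24° = 44.9 m.

44.9 m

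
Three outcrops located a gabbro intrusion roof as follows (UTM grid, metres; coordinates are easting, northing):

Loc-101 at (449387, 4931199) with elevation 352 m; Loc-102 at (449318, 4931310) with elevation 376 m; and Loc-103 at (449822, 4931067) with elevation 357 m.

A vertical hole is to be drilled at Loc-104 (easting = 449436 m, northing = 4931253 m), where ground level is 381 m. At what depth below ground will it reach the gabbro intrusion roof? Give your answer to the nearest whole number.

Two edge vectors: Loc-101→Loc-102 = (-69, 111, 24), Loc-101→Loc-103 = (435, -132, 5).
Normal n = (Loc-101→Loc-102) × (Loc-101→Loc-103) = (3723, 10785, -39177).
So ∂z/∂easting = −n_x/n_z = 0.09503025 and ∂z/∂northing = −n_y/n_z = 0.27528907.
Intercept c from Loc-101: 352 − 42705.36 − 1357505.20 = −1399858.56.
At (449436, 4931253): z_contact = 42710.0 + 1357520.1 − 1399858.56 = 371.5 m.
Depth below ground = 381 − 371.5 = 9 m.

9 m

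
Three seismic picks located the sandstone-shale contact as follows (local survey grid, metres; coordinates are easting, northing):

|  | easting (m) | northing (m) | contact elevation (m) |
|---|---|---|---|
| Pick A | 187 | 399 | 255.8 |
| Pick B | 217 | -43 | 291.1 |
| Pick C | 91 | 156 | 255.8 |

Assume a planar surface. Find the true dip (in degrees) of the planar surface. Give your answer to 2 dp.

10.51°

Two edge vectors: Pick A→Pick B = (30, -442, 35.3), Pick A→Pick C = (-96, -243, 0).
Normal n = (Pick A→Pick B) × (Pick A→Pick C) = (8577.9, -3388.8, -49722).
So ∂z/∂easting = −n_x/n_z = 0.17252 and ∂z/∂northing = −n_y/n_z = −0.06815.
Gradient magnitude |∇z| = √(a² + b²) = √(0.02976 + 0.00465) = 0.18549.
True dip = arctan(0.18549) = 10.51°, dipping toward WNW (azimuth ≈ 292°).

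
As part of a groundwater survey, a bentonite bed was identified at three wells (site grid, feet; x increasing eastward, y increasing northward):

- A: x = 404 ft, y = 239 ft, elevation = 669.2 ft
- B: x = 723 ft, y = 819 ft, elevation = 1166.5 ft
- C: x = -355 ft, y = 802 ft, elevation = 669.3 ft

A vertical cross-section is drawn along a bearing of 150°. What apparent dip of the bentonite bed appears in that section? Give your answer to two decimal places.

Let the plane be z = a·x + b·y + c.
B−A: 319a + 580b = 497.3;  C−A: −759a + 563b = 0.1.
Solving gives a = 0.45162, b = 0.60902.
Unit vector along 150° is (sin 150°, cos 150°) = (0.5000, -0.8660).
Slope in that direction = a·(0.5000) + b·(-0.8660) = −0.30162.
Apparent dip = arctan|0.30162| = 16.78° (true dip is 37.2°, so apparent ≤ true as expected).

16.78°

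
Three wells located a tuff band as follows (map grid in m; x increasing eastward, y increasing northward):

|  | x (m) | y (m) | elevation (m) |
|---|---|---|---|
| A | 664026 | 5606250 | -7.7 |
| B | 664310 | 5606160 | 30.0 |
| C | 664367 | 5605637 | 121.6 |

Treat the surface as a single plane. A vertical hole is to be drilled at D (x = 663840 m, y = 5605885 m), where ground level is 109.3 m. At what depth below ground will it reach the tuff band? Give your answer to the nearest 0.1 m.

Let the plane be z = a·x + b·y + c.
B−A: 284a − 90b = 37.7;  C−A: 341a − 613b = 129.3.
Solving gives a = 0.080006555, b = −0.166423760.
Then c = -7.7 − a·664026 − b·5606250 = 879879.07.
At (663840, 5605885): z_contact = 53111.55 − 932952.46 + 879879.07 = 38.16 m.
Depth below ground = 109.3 − 38.16 = 71.1 m.

71.1 m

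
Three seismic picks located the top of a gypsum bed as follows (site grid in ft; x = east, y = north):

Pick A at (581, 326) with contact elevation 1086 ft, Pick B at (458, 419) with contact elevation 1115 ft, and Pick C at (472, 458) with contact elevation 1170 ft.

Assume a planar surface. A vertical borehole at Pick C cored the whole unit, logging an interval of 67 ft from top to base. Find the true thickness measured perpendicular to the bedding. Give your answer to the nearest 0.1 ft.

Two edge vectors: Pick A→Pick B = (-123, 93, 29), Pick A→Pick C = (-109, 132, 84).
Normal n = (Pick A→Pick B) × (Pick A→Pick C) = (3984, 7171, -6099).
So ∂z/∂x = −n_x/n_z = 0.65322 and ∂z/∂y = −n_y/n_z = 1.17577.
|∇z| = √(a²+b²) = 1.34504, so dip δ = arctan(1.34504) = 53.37°.
True thickness = vertical thickness × cos δ = 67 × cos 53.37° = 40.0 ft.

40.0 ft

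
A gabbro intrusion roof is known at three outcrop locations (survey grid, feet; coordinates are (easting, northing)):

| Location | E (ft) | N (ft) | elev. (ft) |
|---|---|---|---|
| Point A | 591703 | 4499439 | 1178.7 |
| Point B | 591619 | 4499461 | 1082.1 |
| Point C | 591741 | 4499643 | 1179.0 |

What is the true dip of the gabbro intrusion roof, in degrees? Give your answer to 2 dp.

Let the plane be z = a·E + b·N + c.
Point B−Point A: −84a + 22b = −96.6;  Point C−Point A: 38a + 204b = 0.3.
Solving gives a = 1.09687, b = −0.20285.
Gradient magnitude |∇z| = √(a² + b²) = √(1.20313 + 0.04115) = 1.11547.
True dip = arctan(1.11547) = 48.12°, dipping toward W (azimuth ≈ 280°).

48.12°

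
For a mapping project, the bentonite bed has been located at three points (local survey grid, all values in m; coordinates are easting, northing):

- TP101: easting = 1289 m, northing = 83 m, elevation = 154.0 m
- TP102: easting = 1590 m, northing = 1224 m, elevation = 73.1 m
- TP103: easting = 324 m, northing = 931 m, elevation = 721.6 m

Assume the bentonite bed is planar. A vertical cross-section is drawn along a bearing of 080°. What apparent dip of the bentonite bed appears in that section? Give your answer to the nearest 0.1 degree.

Two edge vectors: TP101→TP102 = (301, 1141, -80.9), TP101→TP103 = (-965, 848, 567.6).
Normal n = (TP101→TP102) × (TP101→TP103) = (716234.8, -92779.1, 1356313).
So ∂z/∂easting = −n_x/n_z = −0.52807 and ∂z/∂northing = −n_y/n_z = 0.06841.
Unit vector along 080° is (sin 80°, cos 80°) = (0.9848, 0.1736).
Slope in that direction = a·(0.9848) + b·(0.1736) = −0.50817.
Apparent dip = arctan|0.50817| = 26.9° (true dip is 28.0°, so apparent ≤ true as expected).

26.9°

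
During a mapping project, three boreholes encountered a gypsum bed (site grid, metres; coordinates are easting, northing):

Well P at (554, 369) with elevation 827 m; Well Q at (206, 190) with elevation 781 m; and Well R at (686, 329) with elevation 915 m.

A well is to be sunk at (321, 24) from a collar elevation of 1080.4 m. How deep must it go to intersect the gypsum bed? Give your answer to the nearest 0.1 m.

Let the plane be z = a·easting + b·northing + c.
Well Q−Well P: −348a − 179b = −46;  Well R−Well P: 132a − 40b = 88.
Solving gives a = 0.46852, b = −0.65388.
Then c = 827 − a·554 − b·369 = 808.72.
At (321, 24): z_contact = 150.40 − 15.69 + 808.72 = 943.42 m.
Depth below ground = 1080.4 − 943.42 = 137.0 m.

137.0 m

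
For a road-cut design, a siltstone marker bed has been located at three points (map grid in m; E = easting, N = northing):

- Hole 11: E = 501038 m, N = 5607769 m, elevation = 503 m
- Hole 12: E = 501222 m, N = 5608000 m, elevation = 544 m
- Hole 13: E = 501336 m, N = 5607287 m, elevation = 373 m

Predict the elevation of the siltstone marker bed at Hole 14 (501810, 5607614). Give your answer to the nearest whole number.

Let the plane be z = a·E + b·N + c.
Hole 12−Hole 11: 184a + 231b = 41;  Hole 13−Hole 11: 298a − 482b = −130.
Solving gives a = −0.06518289, b = 0.22940975.
Then c = 503 − a·501038 − b·5607769 = −1253314.77.
At (501810, 5607614): z = −32709.4 + 1286441.3 − 1253314.77 = 417.1 m.

417 m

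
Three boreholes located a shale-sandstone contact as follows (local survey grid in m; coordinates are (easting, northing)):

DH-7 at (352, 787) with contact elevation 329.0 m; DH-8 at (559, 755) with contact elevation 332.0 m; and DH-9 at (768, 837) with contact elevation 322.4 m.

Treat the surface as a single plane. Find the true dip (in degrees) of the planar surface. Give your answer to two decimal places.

Let the plane be z = a·E + b·N + c.
DH-8−DH-7: 207a − 32b = 3;  DH-9−DH-7: 416a + 50b = −6.6.
Solving gives a = −0.00259, b = −0.11048.
Gradient magnitude |∇z| = √(a² + b²) = √(0.00001 + 0.01221) = 0.11051.
True dip = arctan(0.11051) = 6.31°, dipping toward N (azimuth ≈ 001°).

6.31°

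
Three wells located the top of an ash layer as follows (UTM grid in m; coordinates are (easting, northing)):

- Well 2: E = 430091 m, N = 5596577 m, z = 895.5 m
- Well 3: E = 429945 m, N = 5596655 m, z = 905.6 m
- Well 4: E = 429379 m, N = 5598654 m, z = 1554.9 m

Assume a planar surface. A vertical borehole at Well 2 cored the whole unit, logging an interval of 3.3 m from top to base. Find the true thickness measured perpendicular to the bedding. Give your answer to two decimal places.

3.08 m

Let the plane be z = a·E + b·N + c.
Well 3−Well 2: −146a + 78b = 10.1;  Well 4−Well 2: −712a + 2077b = 659.4.
Solving gives a = 0.12295, b = 0.35962.
|∇z| = √(a²+b²) = 0.38006, so dip δ = arctan(0.38006) = 20.81°.
True thickness = vertical thickness × cos δ = 3.3 × cos 20.81° = 3.08 m.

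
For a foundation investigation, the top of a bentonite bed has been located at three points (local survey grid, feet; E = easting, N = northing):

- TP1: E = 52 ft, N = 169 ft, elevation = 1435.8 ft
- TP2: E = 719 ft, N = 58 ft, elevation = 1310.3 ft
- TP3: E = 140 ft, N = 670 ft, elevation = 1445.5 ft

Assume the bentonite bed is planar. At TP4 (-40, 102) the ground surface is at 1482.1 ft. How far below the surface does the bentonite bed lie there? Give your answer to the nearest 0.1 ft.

Let the plane be z = a·E + b·N + c.
TP2−TP1: 667a − 111b = −125.5;  TP3−TP1: 88a + 501b = 9.7.
Solving gives a = −0.17968, b = 0.05092.
Then c = 1435.8 − a·52 − b·169 = 1436.54.
At (-40, 102): z_contact = 7.19 + 5.19 + 1436.54 = 1448.92 ft.
Depth below ground = 1482.1 − 1448.92 = 33.2 ft.

33.2 ft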